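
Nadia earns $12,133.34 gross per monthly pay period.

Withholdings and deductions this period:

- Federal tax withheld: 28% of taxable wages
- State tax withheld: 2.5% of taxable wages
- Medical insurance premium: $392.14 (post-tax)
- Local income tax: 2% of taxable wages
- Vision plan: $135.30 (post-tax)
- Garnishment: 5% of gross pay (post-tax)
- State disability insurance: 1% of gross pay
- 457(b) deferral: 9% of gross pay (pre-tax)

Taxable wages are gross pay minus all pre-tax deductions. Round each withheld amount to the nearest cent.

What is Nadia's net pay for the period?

$6,197.46

457(b) deferral: $12,133.34 × 0.09 = $1,092.00
Taxable wages = $12,133.34 − $1,092.00 = $11,041.34
State tax withheld: $11,041.34 × 0.025 = $276.03
Federal tax withheld: $11,041.34 × 0.28 = $3,091.58
Local income tax: $11,041.34 × 0.02 = $220.83
State disability insurance: $12,133.34 × 0.01 = $121.33
Garnishment: $12,133.34 × 0.05 = $606.67
Vision plan: $135.30
Medical insurance premium: $392.14
Total deductions = $1,092.00 + $276.03 + $3,091.58 + $220.83 + $121.33 + $606.67 + $135.30 + $392.14 = $5,935.88
Net pay = $12,133.34 − $5,935.88 = $6,197.46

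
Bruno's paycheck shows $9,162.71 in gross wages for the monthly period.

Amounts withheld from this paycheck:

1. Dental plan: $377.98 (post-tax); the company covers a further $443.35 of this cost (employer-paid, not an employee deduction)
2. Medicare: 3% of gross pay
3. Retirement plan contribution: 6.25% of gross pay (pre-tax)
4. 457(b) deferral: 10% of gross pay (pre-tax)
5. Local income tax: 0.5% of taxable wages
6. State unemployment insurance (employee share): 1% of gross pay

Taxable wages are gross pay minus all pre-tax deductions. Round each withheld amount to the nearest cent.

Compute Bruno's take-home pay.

457(b) deferral: $9,162.71 × 0.1 = $916.27
Retirement plan contribution: $9,162.71 × 0.0625 = $572.67
Pre-tax total = $916.27 + $572.67 = $1,488.94
Taxable wages = $9,162.71 − $1,488.94 = $7,673.77
Local income tax: $7,673.77 × 0.005 = $38.37
State unemployment insurance (employee share): $9,162.71 × 0.01 = $91.63
Medicare: $9,162.71 × 0.03 = $274.88
Dental plan: $377.98
(Employer's $443.35 toward dental plan is not withheld from the employee.)
Total deductions = $916.27 + $572.67 + $38.37 + $91.63 + $274.88 + $377.98 = $2,271.80
Net pay = $9,162.71 − $2,271.80 = $6,890.91

$6,890.91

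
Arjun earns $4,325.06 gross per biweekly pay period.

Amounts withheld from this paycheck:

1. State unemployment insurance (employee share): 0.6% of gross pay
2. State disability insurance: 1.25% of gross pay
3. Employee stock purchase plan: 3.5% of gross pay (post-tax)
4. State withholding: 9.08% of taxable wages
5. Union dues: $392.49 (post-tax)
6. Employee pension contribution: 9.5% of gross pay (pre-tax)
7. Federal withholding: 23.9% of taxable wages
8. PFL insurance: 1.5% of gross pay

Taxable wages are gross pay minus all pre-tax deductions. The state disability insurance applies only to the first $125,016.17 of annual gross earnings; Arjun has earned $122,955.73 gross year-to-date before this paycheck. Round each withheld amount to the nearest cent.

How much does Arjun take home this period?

$1,962.82

Employee pension contribution: $4,325.06 × 0.095 = $410.88
Taxable wages = $4,325.06 − $410.88 = $3,914.18
Federal withholding: $3,914.18 × 0.239 = $935.49
State withholding: $3,914.18 × 0.0908 = $355.41
State unemployment insurance (employee share): $4,325.06 × 0.006 = $25.95
State disability insurance: only $125,016.17 − $122,955.73 = $2,060.44 of this check is subject → $2,060.44 × 0.0125 = $25.76
PFL insurance: $4,325.06 × 0.015 = $64.88
Employee stock purchase plan: $4,325.06 × 0.035 = $151.38
Union dues: $392.49
Total deductions = $410.88 + $935.49 + $355.41 + $25.95 + $25.76 + $64.88 + $151.38 + $392.49 = $2,362.24
Net pay = $4,325.06 − $2,362.24 = $1,962.82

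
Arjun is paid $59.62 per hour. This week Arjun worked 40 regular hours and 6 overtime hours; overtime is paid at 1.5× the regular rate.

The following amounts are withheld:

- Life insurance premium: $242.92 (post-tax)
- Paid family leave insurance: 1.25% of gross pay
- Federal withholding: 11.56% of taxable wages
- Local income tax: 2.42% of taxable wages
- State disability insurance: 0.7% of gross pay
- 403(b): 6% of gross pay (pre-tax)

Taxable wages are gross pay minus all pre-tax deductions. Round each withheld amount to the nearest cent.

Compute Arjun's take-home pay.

Regular pay: 40 × $59.62 = $2,384.80
Overtime pay: 6 × $59.62 × 1.5 = $536.58
Gross pay = $2,384.80 + $536.58 = $2,921.38
403(b): $2,921.38 × 0.06 = $175.28
Taxable wages = $2,921.38 − $175.28 = $2,746.10
Local income tax: $2,746.10 × 0.0242 = $66.46
Federal withholding: $2,746.10 × 0.1156 = $317.45
State disability insurance: $2,921.38 × 0.007 = $20.45
Paid family leave insurance: $2,921.38 × 0.0125 = $36.52
Life insurance premium: $242.92
Total deductions = $175.28 + $66.46 + $317.45 + $20.45 + $36.52 + $242.92 = $859.08
Net pay = $2,921.38 − $859.08 = $2,062.30

$2,062.30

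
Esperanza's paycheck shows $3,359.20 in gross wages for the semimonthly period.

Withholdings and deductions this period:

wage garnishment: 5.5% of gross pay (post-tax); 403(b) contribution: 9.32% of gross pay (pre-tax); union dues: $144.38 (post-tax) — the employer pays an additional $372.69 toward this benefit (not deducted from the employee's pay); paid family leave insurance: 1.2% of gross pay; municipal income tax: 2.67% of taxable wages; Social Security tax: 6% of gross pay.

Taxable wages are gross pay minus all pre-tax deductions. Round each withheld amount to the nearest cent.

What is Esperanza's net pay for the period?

$2,393.79

403(b) contribution: $3,359.20 × 0.0932 = $313.08
Taxable wages = $3,359.20 − $313.08 = $3,046.12
Municipal income tax: $3,046.12 × 0.0267 = $81.33
Social Security tax: $3,359.20 × 0.06 = $201.55
Paid family leave insurance: $3,359.20 × 0.012 = $40.31
Union dues: $144.38
Wage garnishment: $3,359.20 × 0.055 = $184.76
(Employer's $372.69 toward union dues is not withheld from the employee.)
Total deductions = $313.08 + $81.33 + $201.55 + $40.31 + $144.38 + $184.76 = $965.41
Net pay = $3,359.20 − $965.41 = $2,393.79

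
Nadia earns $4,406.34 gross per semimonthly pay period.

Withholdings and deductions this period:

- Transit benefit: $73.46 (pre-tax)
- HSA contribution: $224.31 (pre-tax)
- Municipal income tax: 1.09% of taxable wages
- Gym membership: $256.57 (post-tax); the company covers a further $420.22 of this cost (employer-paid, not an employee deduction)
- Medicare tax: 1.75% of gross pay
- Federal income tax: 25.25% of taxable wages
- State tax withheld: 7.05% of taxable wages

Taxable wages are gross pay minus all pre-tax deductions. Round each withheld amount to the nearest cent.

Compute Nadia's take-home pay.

HSA contribution: $224.31
Transit benefit: $73.46
Pre-tax total = $224.31 + $73.46 = $297.77
Taxable wages = $4,406.34 − $297.77 = $4,108.57
State tax withheld: $4,108.57 × 0.0705 = $289.65
Municipal income tax: $4,108.57 × 0.0109 = $44.78
Federal income tax: $4,108.57 × 0.2525 = $1,037.41
Medicare tax: $4,406.34 × 0.0175 = $77.11
Gym membership: $256.57
(Employer's $420.22 toward gym membership is not withheld from the employee.)
Total deductions = $224.31 + $73.46 + $289.65 + $44.78 + $1,037.41 + $77.11 + $256.57 = $2,003.29
Net pay = $4,406.34 − $2,003.29 = $2,403.05

$2,403.05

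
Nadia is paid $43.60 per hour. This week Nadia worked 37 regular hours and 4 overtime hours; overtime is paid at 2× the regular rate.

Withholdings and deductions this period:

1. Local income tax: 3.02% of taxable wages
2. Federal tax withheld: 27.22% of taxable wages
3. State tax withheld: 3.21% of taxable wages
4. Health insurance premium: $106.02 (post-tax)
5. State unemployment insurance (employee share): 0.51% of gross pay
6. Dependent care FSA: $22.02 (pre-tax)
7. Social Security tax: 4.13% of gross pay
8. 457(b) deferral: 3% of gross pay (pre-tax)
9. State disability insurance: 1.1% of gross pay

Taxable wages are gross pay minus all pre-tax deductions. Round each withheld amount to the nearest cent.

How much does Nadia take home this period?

Regular pay: 37 × $43.60 = $1613.20
Overtime pay: 4 × $43.60 × 2 = $348.80
Gross pay = $1613.20 + $348.80 = $1962.00
Dependent care FSA: $22.02
457(b) deferral: $1962.00 × 0.03 = $58.86
Pre-tax total = $22.02 + $58.86 = $80.88
Taxable wages = $1962.00 − $80.88 = $1881.12
Federal tax withheld: $1881.12 × 0.2722 = $512.04
State tax withheld: $1881.12 × 0.0321 = $60.38
Local income tax: $1881.12 × 0.0302 = $56.81
State disability insurance: $1962.00 × 0.011 = $21.58
State unemployment insurance (employee share): $1962.00 × 0.0051 = $10.01
Social Security tax: $1962.00 × 0.0413 = $81.03
Health insurance premium: $106.02
Total deductions = $22.02 + $58.86 + $512.04 + $60.38 + $56.81 + $21.58 + $10.01 + $81.03 + $106.02 = $928.75
Net pay = $1962.00 − $928.75 = $1033.25

$1033.25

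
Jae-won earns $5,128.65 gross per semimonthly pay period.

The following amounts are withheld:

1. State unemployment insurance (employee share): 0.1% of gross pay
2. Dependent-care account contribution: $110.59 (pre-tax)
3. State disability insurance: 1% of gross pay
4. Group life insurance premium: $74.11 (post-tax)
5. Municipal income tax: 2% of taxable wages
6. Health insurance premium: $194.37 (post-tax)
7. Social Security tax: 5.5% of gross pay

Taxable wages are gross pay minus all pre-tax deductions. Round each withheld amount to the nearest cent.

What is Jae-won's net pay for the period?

$4,310.72

Dependent-care account contribution: $110.59
Taxable wages = $5,128.65 − $110.59 = $5,018.06
Municipal income tax: $5,018.06 × 0.02 = $100.36
Social Security tax: $5,128.65 × 0.055 = $282.08
State disability insurance: $5,128.65 × 0.01 = $51.29
State unemployment insurance (employee share): $5,128.65 × 0.001 = $5.13
Health insurance premium: $194.37
Group life insurance premium: $74.11
Total deductions = $110.59 + $100.36 + $282.08 + $51.29 + $5.13 + $194.37 + $74.11 = $817.93
Net pay = $5,128.65 − $817.93 = $4,310.72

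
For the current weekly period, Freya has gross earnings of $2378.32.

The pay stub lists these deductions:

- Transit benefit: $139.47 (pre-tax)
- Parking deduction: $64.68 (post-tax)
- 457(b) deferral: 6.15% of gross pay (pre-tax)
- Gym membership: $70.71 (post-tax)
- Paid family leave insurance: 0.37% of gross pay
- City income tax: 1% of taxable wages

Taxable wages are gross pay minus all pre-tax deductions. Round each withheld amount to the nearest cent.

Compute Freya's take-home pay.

457(b) deferral: $2378.32 × 0.0615 = $146.27
Transit benefit: $139.47
Pre-tax total = $146.27 + $139.47 = $285.74
Taxable wages = $2378.32 − $285.74 = $2092.58
City income tax: $2092.58 × 0.01 = $20.93
Paid family leave insurance: $2378.32 × 0.0037 = $8.80
Gym membership: $70.71
Parking deduction: $64.68
Total deductions = $146.27 + $139.47 + $20.93 + $8.80 + $70.71 + $64.68 = $450.86
Net pay = $2378.32 − $450.86 = $1927.46

$1927.46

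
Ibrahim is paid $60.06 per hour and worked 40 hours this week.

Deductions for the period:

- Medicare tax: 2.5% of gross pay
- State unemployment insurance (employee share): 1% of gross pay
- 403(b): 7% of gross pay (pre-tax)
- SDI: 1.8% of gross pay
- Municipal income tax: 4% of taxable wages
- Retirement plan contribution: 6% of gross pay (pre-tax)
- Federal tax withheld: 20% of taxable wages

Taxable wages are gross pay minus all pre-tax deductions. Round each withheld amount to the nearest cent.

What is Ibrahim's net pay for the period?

$1,461.15

Gross pay: 40 × $60.06 = $2,402.40
Retirement plan contribution: $2,402.40 × 0.06 = $144.14
403(b): $2,402.40 × 0.07 = $168.17
Pre-tax total = $144.14 + $168.17 = $312.31
Taxable wages = $2,402.40 − $312.31 = $2,090.09
Federal tax withheld: $2,090.09 × 0.2 = $418.02
Municipal income tax: $2,090.09 × 0.04 = $83.60
SDI: $2,402.40 × 0.018 = $43.24
Medicare tax: $2,402.40 × 0.025 = $60.06
State unemployment insurance (employee share): $2,402.40 × 0.01 = $24.02
Total deductions = $144.14 + $168.17 + $418.02 + $83.60 + $43.24 + $60.06 + $24.02 = $941.25
Net pay = $2,402.40 − $941.25 = $1,461.15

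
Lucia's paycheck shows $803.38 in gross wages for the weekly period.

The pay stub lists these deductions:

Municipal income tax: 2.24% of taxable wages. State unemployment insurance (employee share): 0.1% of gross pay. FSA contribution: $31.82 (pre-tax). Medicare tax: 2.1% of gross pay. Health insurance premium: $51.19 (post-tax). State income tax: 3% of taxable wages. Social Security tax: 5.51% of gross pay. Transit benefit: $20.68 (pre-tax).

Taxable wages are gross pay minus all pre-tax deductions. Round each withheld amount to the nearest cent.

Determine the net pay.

FSA contribution: $31.82
Transit benefit: $20.68
Pre-tax total = $31.82 + $20.68 = $52.50
Taxable wages = $803.38 − $52.50 = $750.88
Municipal income tax: $750.88 × 0.0224 = $16.82
State income tax: $750.88 × 0.03 = $22.53
Medicare tax: $803.38 × 0.021 = $16.87
State unemployment insurance (employee share): $803.38 × 0.001 = $0.80
Social Security tax: $803.38 × 0.0551 = $44.27
Health insurance premium: $51.19
Total deductions = $31.82 + $20.68 + $16.82 + $22.53 + $16.87 + $0.80 + $44.27 + $51.19 = $204.98
Net pay = $803.38 − $204.98 = $598.40

$598.40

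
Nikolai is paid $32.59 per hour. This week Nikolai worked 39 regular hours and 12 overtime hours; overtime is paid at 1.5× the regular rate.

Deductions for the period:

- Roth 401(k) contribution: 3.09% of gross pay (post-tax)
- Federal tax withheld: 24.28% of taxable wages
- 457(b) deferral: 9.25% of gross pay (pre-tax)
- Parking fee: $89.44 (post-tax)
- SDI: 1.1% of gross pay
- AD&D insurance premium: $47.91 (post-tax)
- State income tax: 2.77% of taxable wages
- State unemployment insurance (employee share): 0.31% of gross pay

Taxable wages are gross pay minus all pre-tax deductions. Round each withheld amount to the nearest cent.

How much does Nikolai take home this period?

$1008.85

Regular pay: 39 × $32.59 = $1271.01
Overtime pay: 12 × $32.59 × 1.5 = $586.62
Gross pay = $1271.01 + $586.62 = $1857.63
457(b) deferral: $1857.63 × 0.0925 = $171.83
Taxable wages = $1857.63 − $171.83 = $1685.80
State income tax: $1685.80 × 0.0277 = $46.70
Federal tax withheld: $1685.80 × 0.2428 = $409.31
SDI: $1857.63 × 0.011 = $20.43
State unemployment insurance (employee share): $1857.63 × 0.0031 = $5.76
Parking fee: $89.44
AD&D insurance premium: $47.91
Roth 401(k) contribution: $1857.63 × 0.0309 = $57.40
Total deductions = $171.83 + $46.70 + $409.31 + $20.43 + $5.76 + $89.44 + $47.91 + $57.40 = $848.78
Net pay = $1857.63 − $848.78 = $1008.85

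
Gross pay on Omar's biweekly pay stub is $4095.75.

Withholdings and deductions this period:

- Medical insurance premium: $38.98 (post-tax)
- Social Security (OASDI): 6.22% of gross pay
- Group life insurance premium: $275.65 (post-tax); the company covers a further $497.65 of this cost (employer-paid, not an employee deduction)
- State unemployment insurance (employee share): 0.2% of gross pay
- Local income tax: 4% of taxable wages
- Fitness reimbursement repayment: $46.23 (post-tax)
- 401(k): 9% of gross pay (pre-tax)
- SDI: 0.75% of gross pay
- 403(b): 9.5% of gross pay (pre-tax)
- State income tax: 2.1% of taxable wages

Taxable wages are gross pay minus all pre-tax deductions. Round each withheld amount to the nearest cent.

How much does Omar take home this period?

401(k): $4095.75 × 0.09 = $368.62
403(b): $4095.75 × 0.095 = $389.10
Pre-tax total = $368.62 + $389.10 = $757.72
Taxable wages = $4095.75 − $757.72 = $3338.03
Local income tax: $3338.03 × 0.04 = $133.52
State income tax: $3338.03 × 0.021 = $70.10
Social Security (OASDI): $4095.75 × 0.0622 = $254.76
SDI: $4095.75 × 0.0075 = $30.72
State unemployment insurance (employee share): $4095.75 × 0.002 = $8.19
Medical insurance premium: $38.98
Group life insurance premium: $275.65
Fitness reimbursement repayment: $46.23
(Employer's $497.65 toward group life insurance premium is not withheld from the employee.)
Total deductions = $368.62 + $389.10 + $133.52 + $70.10 + $254.76 + $30.72 + $8.19 + $38.98 + $275.65 + $46.23 = $1615.87
Net pay = $4095.75 − $1615.87 = $2479.88

$2479.88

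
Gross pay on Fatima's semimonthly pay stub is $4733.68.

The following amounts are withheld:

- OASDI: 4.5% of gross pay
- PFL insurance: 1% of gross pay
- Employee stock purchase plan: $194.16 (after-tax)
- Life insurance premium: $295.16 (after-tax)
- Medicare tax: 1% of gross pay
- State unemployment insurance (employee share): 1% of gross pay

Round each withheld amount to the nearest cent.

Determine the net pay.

$3889.32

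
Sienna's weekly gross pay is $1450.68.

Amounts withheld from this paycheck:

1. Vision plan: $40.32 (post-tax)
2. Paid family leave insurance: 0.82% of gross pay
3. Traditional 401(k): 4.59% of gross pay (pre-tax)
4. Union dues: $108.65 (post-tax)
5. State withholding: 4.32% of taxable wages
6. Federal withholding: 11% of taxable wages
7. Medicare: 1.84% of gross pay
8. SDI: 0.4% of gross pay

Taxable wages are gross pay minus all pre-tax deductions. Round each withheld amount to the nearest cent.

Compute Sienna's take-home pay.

$978.69

Traditional 401(k): $1450.68 × 0.0459 = $66.59
Taxable wages = $1450.68 − $66.59 = $1384.09
State withholding: $1384.09 × 0.0432 = $59.79
Federal withholding: $1384.09 × 0.11 = $152.25
Medicare: $1450.68 × 0.0184 = $26.69
Paid family leave insurance: $1450.68 × 0.0082 = $11.90
SDI: $1450.68 × 0.004 = $5.80
Vision plan: $40.32
Union dues: $108.65
Total deductions = $66.59 + $59.79 + $152.25 + $26.69 + $11.90 + $5.80 + $40.32 + $108.65 = $471.99
Net pay = $1450.68 − $471.99 = $978.69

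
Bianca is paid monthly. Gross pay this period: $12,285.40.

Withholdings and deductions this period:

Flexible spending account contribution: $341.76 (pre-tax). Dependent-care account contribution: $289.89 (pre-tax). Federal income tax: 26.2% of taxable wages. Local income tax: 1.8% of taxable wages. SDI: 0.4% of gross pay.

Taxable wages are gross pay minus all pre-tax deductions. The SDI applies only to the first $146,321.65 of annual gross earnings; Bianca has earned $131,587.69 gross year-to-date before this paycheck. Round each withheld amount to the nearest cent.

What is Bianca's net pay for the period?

$8,341.56

Dependent-care account contribution: $289.89
Flexible spending account contribution: $341.76
Pre-tax total = $289.89 + $341.76 = $631.65
Taxable wages = $12,285.40 − $631.65 = $11,653.75
Local income tax: $11,653.75 × 0.018 = $209.77
Federal income tax: $11,653.75 × 0.262 = $3,053.28
SDI: cap not yet reached, full $12,285.40 is subject → $12,285.40 × 0.004 = $49.14
Total deductions = $289.89 + $341.76 + $209.77 + $3,053.28 + $49.14 = $3,943.84
Net pay = $12,285.40 − $3,943.84 = $8,341.56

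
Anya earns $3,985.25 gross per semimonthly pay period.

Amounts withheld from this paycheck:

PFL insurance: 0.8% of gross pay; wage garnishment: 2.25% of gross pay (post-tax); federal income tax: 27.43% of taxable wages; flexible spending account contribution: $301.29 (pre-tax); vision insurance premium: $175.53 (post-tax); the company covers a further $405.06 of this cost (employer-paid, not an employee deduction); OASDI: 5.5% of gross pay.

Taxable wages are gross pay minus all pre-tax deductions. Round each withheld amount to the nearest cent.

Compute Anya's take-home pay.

$2,157.18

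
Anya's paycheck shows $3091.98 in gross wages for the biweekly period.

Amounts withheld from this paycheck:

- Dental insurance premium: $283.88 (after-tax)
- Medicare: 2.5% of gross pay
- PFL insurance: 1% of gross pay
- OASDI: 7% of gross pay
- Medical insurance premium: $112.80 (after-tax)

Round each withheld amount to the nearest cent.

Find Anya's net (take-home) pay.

$2370.64

Medicare: $3091.98 × 0.025 = $77.30
OASDI: $3091.98 × 0.07 = $216.44
PFL insurance: $3091.98 × 0.01 = $30.92
Dental insurance premium: $283.88
Medical insurance premium: $112.80
Total deductions = $77.30 + $216.44 + $30.92 + $283.88 + $112.80 = $721.34
Net pay = $3091.98 − $721.34 = $2370.64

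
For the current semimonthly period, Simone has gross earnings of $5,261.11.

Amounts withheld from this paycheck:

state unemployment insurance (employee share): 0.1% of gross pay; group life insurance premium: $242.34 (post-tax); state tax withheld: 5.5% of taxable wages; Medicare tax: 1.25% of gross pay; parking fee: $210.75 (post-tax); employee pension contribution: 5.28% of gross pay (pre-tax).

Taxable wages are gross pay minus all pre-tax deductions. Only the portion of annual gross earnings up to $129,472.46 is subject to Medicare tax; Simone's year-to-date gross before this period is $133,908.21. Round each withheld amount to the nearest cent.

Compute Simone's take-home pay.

Employee pension contribution: $5,261.11 × 0.0528 = $277.79
Taxable wages = $5,261.11 − $277.79 = $4,983.32
State tax withheld: $4,983.32 × 0.055 = $274.08
State unemployment insurance (employee share): $5,261.11 × 0.001 = $5.26
Medicare tax: annual cap $129,472.46 already reached (YTD $133,908.21), so $0.00
Group life insurance premium: $242.34
Parking fee: $210.75
Total deductions = $277.79 + $274.08 + $5.26 + $0.00 + $242.34 + $210.75 = $1,010.22
Net pay = $5,261.11 − $1,010.22 = $4,250.89

$4,250.89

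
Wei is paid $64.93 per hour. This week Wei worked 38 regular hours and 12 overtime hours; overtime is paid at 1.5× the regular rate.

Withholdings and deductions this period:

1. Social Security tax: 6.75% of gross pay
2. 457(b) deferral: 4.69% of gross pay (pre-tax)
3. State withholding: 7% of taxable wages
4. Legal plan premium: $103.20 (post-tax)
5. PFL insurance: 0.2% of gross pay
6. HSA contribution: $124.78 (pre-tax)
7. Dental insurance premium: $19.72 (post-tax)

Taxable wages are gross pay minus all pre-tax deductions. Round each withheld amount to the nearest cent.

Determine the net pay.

Regular pay: 38 × $64.93 = $2,467.34
Overtime pay: 12 × $64.93 × 1.5 = $1,168.74
Gross pay = $2,467.34 + $1,168.74 = $3,636.08
HSA contribution: $124.78
457(b) deferral: $3,636.08 × 0.0469 = $170.53
Pre-tax total = $124.78 + $170.53 = $295.31
Taxable wages = $3,636.08 − $295.31 = $3,340.77
State withholding: $3,340.77 × 0.07 = $233.85
Social Security tax: $3,636.08 × 0.0675 = $245.44
PFL insurance: $3,636.08 × 0.002 = $7.27
Legal plan premium: $103.20
Dental insurance premium: $19.72
Total deductions = $124.78 + $170.53 + $233.85 + $245.44 + $7.27 + $103.20 + $19.72 = $904.79
Net pay = $3,636.08 − $904.79 = $2,731.29

$2,731.29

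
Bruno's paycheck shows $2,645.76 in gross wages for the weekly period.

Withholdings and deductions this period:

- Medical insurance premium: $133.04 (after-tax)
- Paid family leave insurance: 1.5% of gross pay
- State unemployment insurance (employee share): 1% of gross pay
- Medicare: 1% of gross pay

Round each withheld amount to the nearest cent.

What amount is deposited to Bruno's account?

$2,420.11

State unemployment insurance (employee share): $2,645.76 × 0.01 = $26.46
Paid family leave insurance: $2,645.76 × 0.015 = $39.69
Medicare: $2,645.76 × 0.01 = $26.46
Medical insurance premium: $133.04
Total deductions = $26.46 + $39.69 + $26.46 + $133.04 = $225.65
Net pay = $2,645.76 − $225.65 = $2,420.11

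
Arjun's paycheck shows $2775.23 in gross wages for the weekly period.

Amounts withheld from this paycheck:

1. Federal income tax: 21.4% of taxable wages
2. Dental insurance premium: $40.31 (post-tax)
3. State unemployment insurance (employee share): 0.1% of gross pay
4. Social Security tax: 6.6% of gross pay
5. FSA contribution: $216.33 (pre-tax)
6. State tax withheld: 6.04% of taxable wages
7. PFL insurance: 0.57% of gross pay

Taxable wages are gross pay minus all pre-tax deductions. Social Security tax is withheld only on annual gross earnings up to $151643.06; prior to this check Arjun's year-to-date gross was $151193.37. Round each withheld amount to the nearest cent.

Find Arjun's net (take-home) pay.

FSA contribution: $216.33
Taxable wages = $2775.23 − $216.33 = $2558.90
State tax withheld: $2558.90 × 0.0604 = $154.56
Federal income tax: $2558.90 × 0.214 = $547.60
Social Security tax: only $151643.06 − $151193.37 = $449.69 of this check is subject → $449.69 × 0.066 = $29.68
PFL insurance: $2775.23 × 0.0057 = $15.82
State unemployment insurance (employee share): $2775.23 × 0.001 = $2.78
Dental insurance premium: $40.31
Total deductions = $216.33 + $154.56 + $547.60 + $29.68 + $15.82 + $2.78 + $40.31 = $1007.08
Net pay = $2775.23 − $1007.08 = $1768.15

$1768.15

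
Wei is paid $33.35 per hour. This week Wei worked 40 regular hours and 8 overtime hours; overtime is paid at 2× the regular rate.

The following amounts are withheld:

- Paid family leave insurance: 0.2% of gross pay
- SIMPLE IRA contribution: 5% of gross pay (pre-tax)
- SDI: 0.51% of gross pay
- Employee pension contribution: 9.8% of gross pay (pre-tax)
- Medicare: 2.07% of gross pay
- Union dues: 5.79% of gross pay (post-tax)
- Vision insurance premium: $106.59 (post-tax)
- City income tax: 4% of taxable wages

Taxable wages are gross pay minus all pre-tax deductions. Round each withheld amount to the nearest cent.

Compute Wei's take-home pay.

$1260.91

Regular pay: 40 × $33.35 = $1334.00
Overtime pay: 8 × $33.35 × 2 = $533.60
Gross pay = $1334.00 + $533.60 = $1867.60
SIMPLE IRA contribution: $1867.60 × 0.05 = $93.38
Employee pension contribution: $1867.60 × 0.098 = $183.02
Pre-tax total = $93.38 + $183.02 = $276.40
Taxable wages = $1867.60 − $276.40 = $1591.20
City income tax: $1591.20 × 0.04 = $63.65
Medicare: $1867.60 × 0.0207 = $38.66
SDI: $1867.60 × 0.0051 = $9.52
Paid family leave insurance: $1867.60 × 0.002 = $3.74
Union dues: $1867.60 × 0.0579 = $108.13
Vision insurance premium: $106.59
Total deductions = $93.38 + $183.02 + $63.65 + $38.66 + $9.52 + $3.74 + $108.13 + $106.59 = $606.69
Net pay = $1867.60 − $606.69 = $1260.91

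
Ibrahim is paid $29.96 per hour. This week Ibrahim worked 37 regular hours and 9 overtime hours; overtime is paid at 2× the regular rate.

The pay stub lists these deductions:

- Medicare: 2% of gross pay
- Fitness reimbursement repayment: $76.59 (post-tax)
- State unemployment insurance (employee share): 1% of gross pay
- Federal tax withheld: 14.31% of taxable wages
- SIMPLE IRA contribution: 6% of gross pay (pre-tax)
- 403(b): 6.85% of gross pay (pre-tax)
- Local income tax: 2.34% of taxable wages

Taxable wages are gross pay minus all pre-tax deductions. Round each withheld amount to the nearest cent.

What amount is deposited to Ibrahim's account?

Regular pay: 37 × $29.96 = $1,108.52
Overtime pay: 9 × $29.96 × 2 = $539.28
Gross pay = $1,108.52 + $539.28 = $1,647.80
403(b): $1,647.80 × 0.0685 = $112.87
SIMPLE IRA contribution: $1,647.80 × 0.06 = $98.87
Pre-tax total = $112.87 + $98.87 = $211.74
Taxable wages = $1,647.80 − $211.74 = $1,436.06
Local income tax: $1,436.06 × 0.0234 = $33.60
Federal tax withheld: $1,436.06 × 0.1431 = $205.50
Medicare: $1,647.80 × 0.02 = $32.96
State unemployment insurance (employee share): $1,647.80 × 0.01 = $16.48
Fitness reimbursement repayment: $76.59
Total deductions = $112.87 + $98.87 + $33.60 + $205.50 + $32.96 + $16.48 + $76.59 = $576.87
Net pay = $1,647.80 − $576.87 = $1,070.93

$1,070.93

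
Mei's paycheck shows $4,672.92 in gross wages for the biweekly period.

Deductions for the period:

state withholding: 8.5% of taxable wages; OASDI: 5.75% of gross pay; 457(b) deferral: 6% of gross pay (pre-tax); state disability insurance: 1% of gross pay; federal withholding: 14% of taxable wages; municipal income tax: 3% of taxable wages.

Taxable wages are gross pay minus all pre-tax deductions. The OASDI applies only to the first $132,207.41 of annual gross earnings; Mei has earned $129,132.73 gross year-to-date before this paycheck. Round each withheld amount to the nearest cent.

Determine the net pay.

457(b) deferral: $4,672.92 × 0.06 = $280.38
Taxable wages = $4,672.92 − $280.38 = $4,392.54
Municipal income tax: $4,392.54 × 0.03 = $131.78
Federal withholding: $4,392.54 × 0.14 = $614.96
State withholding: $4,392.54 × 0.085 = $373.37
State disability insurance: $4,672.92 × 0.01 = $46.73
OASDI: only $132,207.41 − $129,132.73 = $3,074.68 of this check is subject → $3,074.68 × 0.0575 = $176.79
Total deductions = $280.38 + $131.78 + $614.96 + $373.37 + $46.73 + $176.79 = $1,624.01
Net pay = $4,672.92 − $1,624.01 = $3,048.91

$3,048.91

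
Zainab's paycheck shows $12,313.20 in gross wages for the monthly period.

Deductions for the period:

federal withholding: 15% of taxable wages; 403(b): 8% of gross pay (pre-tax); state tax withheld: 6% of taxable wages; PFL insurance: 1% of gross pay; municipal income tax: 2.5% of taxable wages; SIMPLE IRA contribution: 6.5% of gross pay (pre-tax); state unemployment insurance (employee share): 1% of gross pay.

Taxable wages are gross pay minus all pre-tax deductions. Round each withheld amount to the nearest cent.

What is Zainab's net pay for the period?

$7,807.49

403(b): $12,313.20 × 0.08 = $985.06
SIMPLE IRA contribution: $12,313.20 × 0.065 = $800.36
Pre-tax total = $985.06 + $800.36 = $1,785.42
Taxable wages = $12,313.20 − $1,785.42 = $10,527.78
Federal withholding: $10,527.78 × 0.15 = $1,579.17
Municipal income tax: $10,527.78 × 0.025 = $263.19
State tax withheld: $10,527.78 × 0.06 = $631.67
PFL insurance: $12,313.20 × 0.01 = $123.13
State unemployment insurance (employee share): $12,313.20 × 0.01 = $123.13
Total deductions = $985.06 + $800.36 + $1,579.17 + $263.19 + $631.67 + $123.13 + $123.13 = $4,505.71
Net pay = $12,313.20 − $4,505.71 = $7,807.49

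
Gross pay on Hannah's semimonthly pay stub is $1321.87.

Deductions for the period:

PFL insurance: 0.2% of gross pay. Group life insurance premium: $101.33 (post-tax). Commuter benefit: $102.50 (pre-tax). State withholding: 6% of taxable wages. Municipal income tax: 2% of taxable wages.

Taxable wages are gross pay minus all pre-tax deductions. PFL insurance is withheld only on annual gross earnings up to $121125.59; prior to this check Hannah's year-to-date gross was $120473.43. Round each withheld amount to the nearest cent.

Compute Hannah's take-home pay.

Commuter benefit: $102.50
Taxable wages = $1321.87 − $102.50 = $1219.37
State withholding: $1219.37 × 0.06 = $73.16
Municipal income tax: $1219.37 × 0.02 = $24.39
PFL insurance: only $121125.59 − $120473.43 = $652.16 of this check is subject → $652.16 × 0.002 = $1.30
Group life insurance premium: $101.33
Total deductions = $102.50 + $73.16 + $24.39 + $1.30 + $101.33 = $302.68
Net pay = $1321.87 − $302.68 = $1019.19

$1019.19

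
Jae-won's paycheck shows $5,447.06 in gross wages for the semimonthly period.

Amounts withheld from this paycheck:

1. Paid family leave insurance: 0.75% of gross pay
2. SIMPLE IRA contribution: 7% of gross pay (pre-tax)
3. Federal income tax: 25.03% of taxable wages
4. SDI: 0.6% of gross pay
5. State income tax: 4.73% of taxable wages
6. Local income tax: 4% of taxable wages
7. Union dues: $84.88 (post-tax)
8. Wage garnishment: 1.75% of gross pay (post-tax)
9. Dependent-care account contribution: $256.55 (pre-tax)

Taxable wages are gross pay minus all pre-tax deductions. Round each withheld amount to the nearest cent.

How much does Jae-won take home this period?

$2,931.89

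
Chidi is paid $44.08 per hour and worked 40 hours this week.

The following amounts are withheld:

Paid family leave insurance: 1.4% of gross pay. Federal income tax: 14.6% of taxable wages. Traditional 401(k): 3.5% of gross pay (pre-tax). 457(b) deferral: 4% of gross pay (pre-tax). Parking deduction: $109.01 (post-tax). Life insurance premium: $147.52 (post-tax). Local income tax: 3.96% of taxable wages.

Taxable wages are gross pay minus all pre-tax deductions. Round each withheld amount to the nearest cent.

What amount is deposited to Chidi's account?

$1,047.04

Gross pay: 40 × $44.08 = $1,763.20
457(b) deferral: $1,763.20 × 0.04 = $70.53
Traditional 401(k): $1,763.20 × 0.035 = $61.71
Pre-tax total = $70.53 + $61.71 = $132.24
Taxable wages = $1,763.20 − $132.24 = $1,630.96
Local income tax: $1,630.96 × 0.0396 = $64.59
Federal income tax: $1,630.96 × 0.146 = $238.12
Paid family leave insurance: $1,763.20 × 0.014 = $24.68
Life insurance premium: $147.52
Parking deduction: $109.01
Total deductions = $70.53 + $61.71 + $64.59 + $238.12 + $24.68 + $147.52 + $109.01 = $716.16
Net pay = $1,763.20 − $716.16 = $1,047.04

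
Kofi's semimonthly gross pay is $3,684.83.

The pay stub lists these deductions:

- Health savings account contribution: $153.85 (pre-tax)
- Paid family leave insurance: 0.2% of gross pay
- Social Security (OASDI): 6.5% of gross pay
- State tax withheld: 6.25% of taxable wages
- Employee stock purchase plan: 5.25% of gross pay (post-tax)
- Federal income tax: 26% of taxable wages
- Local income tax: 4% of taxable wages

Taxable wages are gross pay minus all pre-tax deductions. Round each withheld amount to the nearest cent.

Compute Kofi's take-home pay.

Health savings account contribution: $153.85
Taxable wages = $3,684.83 − $153.85 = $3,530.98
State tax withheld: $3,530.98 × 0.0625 = $220.69
Federal income tax: $3,530.98 × 0.26 = $918.05
Local income tax: $3,530.98 × 0.04 = $141.24
Social Security (OASDI): $3,684.83 × 0.065 = $239.51
Paid family leave insurance: $3,684.83 × 0.002 = $7.37
Employee stock purchase plan: $3,684.83 × 0.0525 = $193.45
Total deductions = $153.85 + $220.69 + $918.05 + $141.24 + $239.51 + $7.37 + $193.45 = $1,874.16
Net pay = $3,684.83 − $1,874.16 = $1,810.67

$1,810.67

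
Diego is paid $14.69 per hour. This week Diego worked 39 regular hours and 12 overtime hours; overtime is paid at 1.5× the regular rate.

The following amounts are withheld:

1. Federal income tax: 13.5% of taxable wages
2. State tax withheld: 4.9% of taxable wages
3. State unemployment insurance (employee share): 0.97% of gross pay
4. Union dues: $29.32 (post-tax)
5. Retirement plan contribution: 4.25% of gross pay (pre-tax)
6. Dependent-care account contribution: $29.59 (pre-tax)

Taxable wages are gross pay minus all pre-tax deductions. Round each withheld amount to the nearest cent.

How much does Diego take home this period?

Regular pay: 39 × $14.69 = $572.91
Overtime pay: 12 × $14.69 × 1.5 = $264.42
Gross pay = $572.91 + $264.42 = $837.33
Dependent-care account contribution: $29.59
Retirement plan contribution: $837.33 × 0.0425 = $35.59
Pre-tax total = $29.59 + $35.59 = $65.18
Taxable wages = $837.33 − $65.18 = $772.15
State tax withheld: $772.15 × 0.049 = $37.84
Federal income tax: $772.15 × 0.135 = $104.24
State unemployment insurance (employee share): $837.33 × 0.0097 = $8.12
Union dues: $29.32
Total deductions = $29.59 + $35.59 + $37.84 + $104.24 + $8.12 + $29.32 = $244.70
Net pay = $837.33 − $244.70 = $592.63

$592.63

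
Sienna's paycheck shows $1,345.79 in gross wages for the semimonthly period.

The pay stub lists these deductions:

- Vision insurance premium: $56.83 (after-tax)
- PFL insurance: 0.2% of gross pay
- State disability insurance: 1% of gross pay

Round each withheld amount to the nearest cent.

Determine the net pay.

$1,272.81

State disability insurance: $1,345.79 × 0.01 = $13.46
PFL insurance: $1,345.79 × 0.002 = $2.69
Vision insurance premium: $56.83
Total deductions = $13.46 + $2.69 + $56.83 = $72.98
Net pay = $1,345.79 − $72.98 = $1,272.81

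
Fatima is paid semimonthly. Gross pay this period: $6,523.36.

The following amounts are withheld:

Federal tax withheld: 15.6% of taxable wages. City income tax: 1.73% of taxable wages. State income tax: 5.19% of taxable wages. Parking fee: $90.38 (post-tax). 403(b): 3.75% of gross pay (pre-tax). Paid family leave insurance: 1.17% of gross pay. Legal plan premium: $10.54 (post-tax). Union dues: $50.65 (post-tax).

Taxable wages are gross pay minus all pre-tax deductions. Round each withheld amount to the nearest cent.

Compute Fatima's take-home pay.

$4,636.87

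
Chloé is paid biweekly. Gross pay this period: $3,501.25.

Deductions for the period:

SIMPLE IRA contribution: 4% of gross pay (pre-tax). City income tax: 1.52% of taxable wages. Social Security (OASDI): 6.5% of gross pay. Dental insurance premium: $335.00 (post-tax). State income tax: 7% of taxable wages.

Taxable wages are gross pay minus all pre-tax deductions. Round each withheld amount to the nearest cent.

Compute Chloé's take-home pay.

$2,512.25

SIMPLE IRA contribution: $3,501.25 × 0.04 = $140.05
Taxable wages = $3,501.25 − $140.05 = $3,361.20
City income tax: $3,361.20 × 0.0152 = $51.09
State income tax: $3,361.20 × 0.07 = $235.28
Social Security (OASDI): $3,501.25 × 0.065 = $227.58
Dental insurance premium: $335.00
Total deductions = $140.05 + $51.09 + $235.28 + $227.58 + $335.00 = $989.00
Net pay = $3,501.25 − $989.00 = $2,512.25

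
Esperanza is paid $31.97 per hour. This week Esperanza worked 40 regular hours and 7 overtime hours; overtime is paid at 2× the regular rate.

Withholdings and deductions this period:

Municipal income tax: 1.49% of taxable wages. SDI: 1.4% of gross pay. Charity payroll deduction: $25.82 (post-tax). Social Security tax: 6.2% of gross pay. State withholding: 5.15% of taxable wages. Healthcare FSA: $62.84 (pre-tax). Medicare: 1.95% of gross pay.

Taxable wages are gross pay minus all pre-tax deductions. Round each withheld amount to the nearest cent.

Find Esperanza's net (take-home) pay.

$1,362.39

Regular pay: 40 × $31.97 = $1,278.80
Overtime pay: 7 × $31.97 × 2 = $447.58
Gross pay = $1,278.80 + $447.58 = $1,726.38
Healthcare FSA: $62.84
Taxable wages = $1,726.38 − $62.84 = $1,663.54
State withholding: $1,663.54 × 0.0515 = $85.67
Municipal income tax: $1,663.54 × 0.0149 = $24.79
Medicare: $1,726.38 × 0.0195 = $33.66
SDI: $1,726.38 × 0.014 = $24.17
Social Security tax: $1,726.38 × 0.062 = $107.04
Charity payroll deduction: $25.82
Total deductions = $62.84 + $85.67 + $24.79 + $33.66 + $24.17 + $107.04 + $25.82 = $363.99
Net pay = $1,726.38 − $363.99 = $1,362.39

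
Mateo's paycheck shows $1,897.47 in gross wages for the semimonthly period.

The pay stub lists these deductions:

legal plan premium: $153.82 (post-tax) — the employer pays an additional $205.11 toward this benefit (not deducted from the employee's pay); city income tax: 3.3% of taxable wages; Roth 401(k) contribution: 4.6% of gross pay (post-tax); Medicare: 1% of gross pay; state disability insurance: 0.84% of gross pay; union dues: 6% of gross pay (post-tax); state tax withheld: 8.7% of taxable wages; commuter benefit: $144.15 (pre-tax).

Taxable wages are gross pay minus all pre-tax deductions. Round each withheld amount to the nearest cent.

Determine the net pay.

Commuter benefit: $144.15
Taxable wages = $1,897.47 − $144.15 = $1,753.32
State tax withheld: $1,753.32 × 0.087 = $152.54
City income tax: $1,753.32 × 0.033 = $57.86
State disability insurance: $1,897.47 × 0.0084 = $15.94
Medicare: $1,897.47 × 0.01 = $18.97
Union dues: $1,897.47 × 0.06 = $113.85
Legal plan premium: $153.82
Roth 401(k) contribution: $1,897.47 × 0.046 = $87.28
(Employer's $205.11 toward legal plan premium is not withheld from the employee.)
Total deductions = $144.15 + $152.54 + $57.86 + $15.94 + $18.97 + $113.85 + $153.82 + $87.28 = $744.41
Net pay = $1,897.47 − $744.41 = $1,153.06

$1,153.06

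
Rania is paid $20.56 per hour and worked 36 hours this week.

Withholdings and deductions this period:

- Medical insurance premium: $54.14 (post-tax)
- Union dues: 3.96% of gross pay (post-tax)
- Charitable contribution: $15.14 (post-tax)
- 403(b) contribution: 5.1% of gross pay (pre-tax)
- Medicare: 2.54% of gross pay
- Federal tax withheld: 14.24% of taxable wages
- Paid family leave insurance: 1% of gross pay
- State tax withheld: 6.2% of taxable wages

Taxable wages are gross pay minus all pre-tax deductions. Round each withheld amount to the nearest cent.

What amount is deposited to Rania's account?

$434.05

Gross pay: 36 × $20.56 = $740.16
403(b) contribution: $740.16 × 0.051 = $37.75
Taxable wages = $740.16 − $37.75 = $702.41
State tax withheld: $702.41 × 0.062 = $43.55
Federal tax withheld: $702.41 × 0.1424 = $100.02
Paid family leave insurance: $740.16 × 0.01 = $7.40
Medicare: $740.16 × 0.0254 = $18.80
Union dues: $740.16 × 0.0396 = $29.31
Medical insurance premium: $54.14
Charitable contribution: $15.14
Total deductions = $37.75 + $43.55 + $100.02 + $7.40 + $18.80 + $29.31 + $54.14 + $15.14 = $306.11
Net pay = $740.16 − $306.11 = $434.05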